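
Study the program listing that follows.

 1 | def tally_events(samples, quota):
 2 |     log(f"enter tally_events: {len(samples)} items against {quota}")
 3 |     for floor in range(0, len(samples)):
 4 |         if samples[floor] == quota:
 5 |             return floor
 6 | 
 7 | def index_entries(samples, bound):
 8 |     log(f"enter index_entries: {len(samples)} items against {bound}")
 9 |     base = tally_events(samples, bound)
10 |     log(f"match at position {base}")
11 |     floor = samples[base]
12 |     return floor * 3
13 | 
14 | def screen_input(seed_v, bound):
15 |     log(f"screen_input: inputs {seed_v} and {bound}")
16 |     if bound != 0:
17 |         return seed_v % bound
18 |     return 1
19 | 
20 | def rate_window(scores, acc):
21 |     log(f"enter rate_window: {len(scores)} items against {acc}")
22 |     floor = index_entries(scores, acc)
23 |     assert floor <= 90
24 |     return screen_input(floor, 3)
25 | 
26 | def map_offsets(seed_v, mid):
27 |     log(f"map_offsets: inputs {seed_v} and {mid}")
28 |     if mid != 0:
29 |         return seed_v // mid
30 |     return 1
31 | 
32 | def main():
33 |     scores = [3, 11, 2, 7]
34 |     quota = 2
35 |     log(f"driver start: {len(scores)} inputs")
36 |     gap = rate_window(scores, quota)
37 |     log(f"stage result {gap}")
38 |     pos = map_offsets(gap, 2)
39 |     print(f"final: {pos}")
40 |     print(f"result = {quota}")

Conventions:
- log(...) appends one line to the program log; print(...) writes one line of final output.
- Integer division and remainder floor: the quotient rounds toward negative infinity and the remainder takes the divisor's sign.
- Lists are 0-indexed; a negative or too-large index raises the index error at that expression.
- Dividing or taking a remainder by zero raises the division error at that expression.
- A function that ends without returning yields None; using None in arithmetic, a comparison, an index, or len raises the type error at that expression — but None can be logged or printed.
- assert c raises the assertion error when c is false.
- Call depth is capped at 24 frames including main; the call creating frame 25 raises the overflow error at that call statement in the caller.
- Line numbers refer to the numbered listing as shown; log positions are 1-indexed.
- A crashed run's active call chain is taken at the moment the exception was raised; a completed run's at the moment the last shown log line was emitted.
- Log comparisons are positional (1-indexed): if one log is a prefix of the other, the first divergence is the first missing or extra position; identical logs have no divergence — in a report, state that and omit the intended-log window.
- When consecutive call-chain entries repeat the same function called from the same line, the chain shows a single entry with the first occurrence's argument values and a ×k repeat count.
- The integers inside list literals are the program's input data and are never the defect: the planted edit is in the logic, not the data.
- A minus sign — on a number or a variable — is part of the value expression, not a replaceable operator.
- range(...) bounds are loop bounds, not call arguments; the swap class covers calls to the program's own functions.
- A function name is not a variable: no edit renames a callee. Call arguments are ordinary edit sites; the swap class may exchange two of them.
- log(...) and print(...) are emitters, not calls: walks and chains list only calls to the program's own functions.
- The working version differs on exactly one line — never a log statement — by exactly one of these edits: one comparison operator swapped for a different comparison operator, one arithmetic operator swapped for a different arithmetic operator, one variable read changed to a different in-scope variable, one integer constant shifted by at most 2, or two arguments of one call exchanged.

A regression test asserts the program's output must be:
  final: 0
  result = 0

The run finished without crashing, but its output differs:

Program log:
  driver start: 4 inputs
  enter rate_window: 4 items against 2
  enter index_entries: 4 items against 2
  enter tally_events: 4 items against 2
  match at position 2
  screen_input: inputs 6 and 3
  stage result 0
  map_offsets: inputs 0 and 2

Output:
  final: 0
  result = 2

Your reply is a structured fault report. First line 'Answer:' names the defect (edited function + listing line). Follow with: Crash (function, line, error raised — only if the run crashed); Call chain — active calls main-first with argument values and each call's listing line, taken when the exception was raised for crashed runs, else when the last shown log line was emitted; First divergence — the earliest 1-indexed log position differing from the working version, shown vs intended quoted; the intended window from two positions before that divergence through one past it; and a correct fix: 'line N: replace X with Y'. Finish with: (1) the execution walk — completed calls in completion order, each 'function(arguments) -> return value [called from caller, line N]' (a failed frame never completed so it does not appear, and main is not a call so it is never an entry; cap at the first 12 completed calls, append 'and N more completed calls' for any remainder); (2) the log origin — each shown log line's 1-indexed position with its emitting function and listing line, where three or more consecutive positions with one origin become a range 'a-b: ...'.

Answer: the defect is in main at line 40.
Key observation: Log streams are identical — the defect surfaces only in the printed output.
Call chain: main -> map_offsets(0, 2) (called at line 38).
First divergence: none (the log streams are identical).
Execution walk:
  tally_events([3, 11, 2, 7], 2) -> 2  [called from index_entries, line 9]
  index_entries([3, 11, 2, 7], 2) -> 6  [called from rate_window, line 22]
  screen_input(6, 3) -> 0  [called from rate_window, line 24]
  rate_window([3, 11, 2, 7], 2) -> 0  [called from main, line 36]
  map_offsets(0, 2) -> 0  [called from main, line 38]
Log line origins:
  1: from main, line 35
  2: from rate_window, line 21
  3: from index_entries, line 8
  4: from tally_events, line 2
  5: from index_entries, line 10
  6: from screen_input, line 15
  7: from main, line 37
  8: from map_offsets, line 27
A correct fix: line 40: replace `quota` with `gap`.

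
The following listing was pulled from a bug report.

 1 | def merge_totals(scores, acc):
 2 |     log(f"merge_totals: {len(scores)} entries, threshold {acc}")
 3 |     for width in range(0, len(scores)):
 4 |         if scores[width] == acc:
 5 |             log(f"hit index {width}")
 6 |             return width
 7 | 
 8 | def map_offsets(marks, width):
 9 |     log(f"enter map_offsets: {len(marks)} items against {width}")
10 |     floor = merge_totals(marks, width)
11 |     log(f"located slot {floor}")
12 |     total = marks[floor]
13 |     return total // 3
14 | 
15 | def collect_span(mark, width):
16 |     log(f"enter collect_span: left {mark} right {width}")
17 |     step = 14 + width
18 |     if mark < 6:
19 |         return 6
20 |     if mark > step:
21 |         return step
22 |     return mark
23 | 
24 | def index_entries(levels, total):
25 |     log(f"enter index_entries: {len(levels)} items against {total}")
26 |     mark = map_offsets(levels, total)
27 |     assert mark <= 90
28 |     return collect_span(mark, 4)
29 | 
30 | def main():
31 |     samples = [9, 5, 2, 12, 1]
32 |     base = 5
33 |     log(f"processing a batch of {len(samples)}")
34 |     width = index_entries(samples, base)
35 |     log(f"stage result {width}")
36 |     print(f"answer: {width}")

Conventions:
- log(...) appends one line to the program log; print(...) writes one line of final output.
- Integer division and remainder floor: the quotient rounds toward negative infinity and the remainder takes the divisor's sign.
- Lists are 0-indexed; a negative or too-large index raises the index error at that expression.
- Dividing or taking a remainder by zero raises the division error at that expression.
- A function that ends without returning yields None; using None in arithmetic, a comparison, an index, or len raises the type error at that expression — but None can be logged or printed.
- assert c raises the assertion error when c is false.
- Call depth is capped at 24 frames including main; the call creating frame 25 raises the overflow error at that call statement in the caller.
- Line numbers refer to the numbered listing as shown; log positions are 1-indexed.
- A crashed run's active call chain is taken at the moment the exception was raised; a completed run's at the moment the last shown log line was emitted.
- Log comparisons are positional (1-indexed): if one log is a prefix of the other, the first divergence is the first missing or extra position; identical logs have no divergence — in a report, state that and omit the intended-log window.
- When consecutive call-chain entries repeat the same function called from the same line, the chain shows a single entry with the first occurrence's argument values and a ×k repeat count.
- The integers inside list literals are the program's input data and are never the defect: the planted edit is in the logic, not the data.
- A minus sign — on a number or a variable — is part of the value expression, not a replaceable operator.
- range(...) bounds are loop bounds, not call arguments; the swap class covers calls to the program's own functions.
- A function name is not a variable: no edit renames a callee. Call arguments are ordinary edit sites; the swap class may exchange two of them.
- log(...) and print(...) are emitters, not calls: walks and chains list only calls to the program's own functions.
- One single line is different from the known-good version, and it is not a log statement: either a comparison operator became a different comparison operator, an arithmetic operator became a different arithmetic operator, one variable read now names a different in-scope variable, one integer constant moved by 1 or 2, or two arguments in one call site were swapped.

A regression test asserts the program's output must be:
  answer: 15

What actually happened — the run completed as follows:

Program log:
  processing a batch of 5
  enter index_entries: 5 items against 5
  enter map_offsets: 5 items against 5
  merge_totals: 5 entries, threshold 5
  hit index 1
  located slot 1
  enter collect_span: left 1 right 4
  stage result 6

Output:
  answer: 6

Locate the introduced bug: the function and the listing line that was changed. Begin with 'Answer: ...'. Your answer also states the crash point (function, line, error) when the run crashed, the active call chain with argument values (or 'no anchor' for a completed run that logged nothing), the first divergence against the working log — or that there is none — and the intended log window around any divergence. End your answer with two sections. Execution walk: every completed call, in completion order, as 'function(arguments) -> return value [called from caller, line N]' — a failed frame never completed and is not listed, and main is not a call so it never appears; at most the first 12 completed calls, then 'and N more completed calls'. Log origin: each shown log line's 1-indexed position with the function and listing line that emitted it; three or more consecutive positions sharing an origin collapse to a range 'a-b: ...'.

Answer: the defect is in map_offsets at line 13.
Core observation: Everything matches until log position 7, which reads 'enter collect_span: left 1 right 4' in place of 'enter collect_span: left 15 right 4'.
Call chain: main.
First divergence: at position 7 the run shows 'enter collect_span: left 1 right 4' where the working version logs 'enter collect_span: left 15 right 4'.
Intended log window:
  5: hit index 1
  6: located slot 1
  7: enter collect_span: left 15 right 4
  8: stage result 15
Execution walk:
  merge_totals([9, 5, 2, 12, 1], 5) -> 1  [called from map_offsets, line 10]
  map_offsets([9, 5, 2, 12, 1], 5) -> 1  [called from index_entries, line 26]
  collect_span(1, 4) -> 6  [called from index_entries, line 28]
  index_entries([9, 5, 2, 12, 1], 5) -> 6  [called from main, line 34]
Log origins:
  1: logged in main at line 33
  2: logged in index_entries at line 25
  3: logged in map_offsets at line 9
  4: logged in merge_totals at line 2
  5: logged in merge_totals at line 5
  6: logged in map_offsets at line 11
  7: logged in collect_span at line 16
  8: logged in main at line 35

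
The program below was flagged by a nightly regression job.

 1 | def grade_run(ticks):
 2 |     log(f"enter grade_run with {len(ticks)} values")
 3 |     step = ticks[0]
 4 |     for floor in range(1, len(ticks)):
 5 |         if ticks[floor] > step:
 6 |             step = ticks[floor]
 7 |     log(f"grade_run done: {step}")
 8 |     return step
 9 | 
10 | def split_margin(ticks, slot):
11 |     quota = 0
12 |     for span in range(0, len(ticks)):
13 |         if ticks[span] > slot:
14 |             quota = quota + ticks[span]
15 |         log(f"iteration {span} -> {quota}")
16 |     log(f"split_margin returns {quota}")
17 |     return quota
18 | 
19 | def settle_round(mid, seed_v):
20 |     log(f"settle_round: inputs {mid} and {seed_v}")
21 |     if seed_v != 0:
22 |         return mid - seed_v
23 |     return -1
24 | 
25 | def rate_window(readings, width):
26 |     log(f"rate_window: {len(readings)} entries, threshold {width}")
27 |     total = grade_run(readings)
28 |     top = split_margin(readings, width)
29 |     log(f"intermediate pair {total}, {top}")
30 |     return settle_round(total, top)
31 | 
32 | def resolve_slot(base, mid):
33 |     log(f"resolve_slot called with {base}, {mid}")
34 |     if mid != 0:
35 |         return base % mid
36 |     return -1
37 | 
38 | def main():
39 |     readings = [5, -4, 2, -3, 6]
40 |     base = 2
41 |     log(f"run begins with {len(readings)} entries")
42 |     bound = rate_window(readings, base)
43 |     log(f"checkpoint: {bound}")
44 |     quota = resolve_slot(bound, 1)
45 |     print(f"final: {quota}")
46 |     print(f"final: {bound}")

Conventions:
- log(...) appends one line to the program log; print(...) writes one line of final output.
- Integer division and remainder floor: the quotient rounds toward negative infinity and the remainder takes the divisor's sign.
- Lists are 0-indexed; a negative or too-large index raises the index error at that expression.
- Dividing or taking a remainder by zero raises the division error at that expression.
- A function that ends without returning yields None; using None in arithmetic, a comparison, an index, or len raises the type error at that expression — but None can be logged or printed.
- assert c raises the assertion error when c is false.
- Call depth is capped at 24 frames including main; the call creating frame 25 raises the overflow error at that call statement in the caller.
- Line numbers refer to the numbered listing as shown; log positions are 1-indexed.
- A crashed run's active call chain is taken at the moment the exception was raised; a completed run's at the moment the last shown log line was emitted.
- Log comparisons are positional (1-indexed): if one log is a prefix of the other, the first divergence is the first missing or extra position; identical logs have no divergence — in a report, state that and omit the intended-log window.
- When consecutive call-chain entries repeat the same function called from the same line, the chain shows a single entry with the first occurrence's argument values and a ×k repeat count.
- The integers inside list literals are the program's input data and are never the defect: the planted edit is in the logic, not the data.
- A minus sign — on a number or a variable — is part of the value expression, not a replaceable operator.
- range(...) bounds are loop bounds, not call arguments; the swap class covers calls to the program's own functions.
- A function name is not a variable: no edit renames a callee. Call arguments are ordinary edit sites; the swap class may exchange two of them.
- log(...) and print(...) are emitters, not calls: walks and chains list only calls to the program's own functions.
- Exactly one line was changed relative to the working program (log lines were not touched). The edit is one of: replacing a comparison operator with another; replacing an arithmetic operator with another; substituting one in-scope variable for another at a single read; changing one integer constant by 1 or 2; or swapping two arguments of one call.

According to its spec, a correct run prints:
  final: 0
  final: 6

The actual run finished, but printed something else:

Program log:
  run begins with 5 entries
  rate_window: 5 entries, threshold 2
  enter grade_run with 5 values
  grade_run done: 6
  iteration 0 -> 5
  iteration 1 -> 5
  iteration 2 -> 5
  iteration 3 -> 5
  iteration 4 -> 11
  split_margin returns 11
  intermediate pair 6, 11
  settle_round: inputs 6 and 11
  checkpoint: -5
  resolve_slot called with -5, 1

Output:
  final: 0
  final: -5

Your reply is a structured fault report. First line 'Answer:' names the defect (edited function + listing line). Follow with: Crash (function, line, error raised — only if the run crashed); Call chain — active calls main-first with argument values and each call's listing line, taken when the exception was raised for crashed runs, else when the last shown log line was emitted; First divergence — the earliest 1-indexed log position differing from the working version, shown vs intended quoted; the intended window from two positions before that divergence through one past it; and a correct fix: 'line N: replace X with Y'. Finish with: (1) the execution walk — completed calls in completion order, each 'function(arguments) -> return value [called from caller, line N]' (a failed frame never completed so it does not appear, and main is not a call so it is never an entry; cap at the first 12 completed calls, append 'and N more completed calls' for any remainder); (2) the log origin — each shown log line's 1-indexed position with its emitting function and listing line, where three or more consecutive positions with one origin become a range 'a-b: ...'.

Answer: the defect is in settle_round at line 22.
Core observation: Everything matches until log position 13, which reads 'checkpoint: -5' in place of 'checkpoint: 6'.
Call chain: main -> resolve_slot(-5, 1) (called at line 44).
First divergence: at position 13 the run shows 'checkpoint: -5' where the working version logs 'checkpoint: 6'.
Intended log window:
  11: intermediate pair 6, 11
  12: settle_round: inputs 6 and 11
  13: checkpoint: 6
  14: resolve_slot called with 6, 1
Execution walk:
  grade_run([5, -4, 2, -3, 6]) -> 6  [called from rate_window, line 27]
  split_margin([5, -4, 2, -3, 6], 2) -> 11  [called from rate_window, line 28]
  settle_round(6, 11) -> -5  [called from rate_window, line 30]
  rate_window([5, -4, 2, -3, 6], 2) -> -5  [called from main, line 42]
  resolve_slot(-5, 1) -> 0  [called from main, line 44]
Log line origins:
  1: emitted by main (line 41)
  2: emitted by rate_window (line 26)
  3: emitted by grade_run (line 2)
  4: emitted by grade_run (line 7)
  5-9: emitted by split_margin (line 15)
  10: emitted by split_margin (line 16)
  11: emitted by rate_window (line 29)
  12: emitted by settle_round (line 20)
  13: emitted by main (line 43)
  14: emitted by resolve_slot (line 33)
A correct fix: line 22: replace `-` with `%`.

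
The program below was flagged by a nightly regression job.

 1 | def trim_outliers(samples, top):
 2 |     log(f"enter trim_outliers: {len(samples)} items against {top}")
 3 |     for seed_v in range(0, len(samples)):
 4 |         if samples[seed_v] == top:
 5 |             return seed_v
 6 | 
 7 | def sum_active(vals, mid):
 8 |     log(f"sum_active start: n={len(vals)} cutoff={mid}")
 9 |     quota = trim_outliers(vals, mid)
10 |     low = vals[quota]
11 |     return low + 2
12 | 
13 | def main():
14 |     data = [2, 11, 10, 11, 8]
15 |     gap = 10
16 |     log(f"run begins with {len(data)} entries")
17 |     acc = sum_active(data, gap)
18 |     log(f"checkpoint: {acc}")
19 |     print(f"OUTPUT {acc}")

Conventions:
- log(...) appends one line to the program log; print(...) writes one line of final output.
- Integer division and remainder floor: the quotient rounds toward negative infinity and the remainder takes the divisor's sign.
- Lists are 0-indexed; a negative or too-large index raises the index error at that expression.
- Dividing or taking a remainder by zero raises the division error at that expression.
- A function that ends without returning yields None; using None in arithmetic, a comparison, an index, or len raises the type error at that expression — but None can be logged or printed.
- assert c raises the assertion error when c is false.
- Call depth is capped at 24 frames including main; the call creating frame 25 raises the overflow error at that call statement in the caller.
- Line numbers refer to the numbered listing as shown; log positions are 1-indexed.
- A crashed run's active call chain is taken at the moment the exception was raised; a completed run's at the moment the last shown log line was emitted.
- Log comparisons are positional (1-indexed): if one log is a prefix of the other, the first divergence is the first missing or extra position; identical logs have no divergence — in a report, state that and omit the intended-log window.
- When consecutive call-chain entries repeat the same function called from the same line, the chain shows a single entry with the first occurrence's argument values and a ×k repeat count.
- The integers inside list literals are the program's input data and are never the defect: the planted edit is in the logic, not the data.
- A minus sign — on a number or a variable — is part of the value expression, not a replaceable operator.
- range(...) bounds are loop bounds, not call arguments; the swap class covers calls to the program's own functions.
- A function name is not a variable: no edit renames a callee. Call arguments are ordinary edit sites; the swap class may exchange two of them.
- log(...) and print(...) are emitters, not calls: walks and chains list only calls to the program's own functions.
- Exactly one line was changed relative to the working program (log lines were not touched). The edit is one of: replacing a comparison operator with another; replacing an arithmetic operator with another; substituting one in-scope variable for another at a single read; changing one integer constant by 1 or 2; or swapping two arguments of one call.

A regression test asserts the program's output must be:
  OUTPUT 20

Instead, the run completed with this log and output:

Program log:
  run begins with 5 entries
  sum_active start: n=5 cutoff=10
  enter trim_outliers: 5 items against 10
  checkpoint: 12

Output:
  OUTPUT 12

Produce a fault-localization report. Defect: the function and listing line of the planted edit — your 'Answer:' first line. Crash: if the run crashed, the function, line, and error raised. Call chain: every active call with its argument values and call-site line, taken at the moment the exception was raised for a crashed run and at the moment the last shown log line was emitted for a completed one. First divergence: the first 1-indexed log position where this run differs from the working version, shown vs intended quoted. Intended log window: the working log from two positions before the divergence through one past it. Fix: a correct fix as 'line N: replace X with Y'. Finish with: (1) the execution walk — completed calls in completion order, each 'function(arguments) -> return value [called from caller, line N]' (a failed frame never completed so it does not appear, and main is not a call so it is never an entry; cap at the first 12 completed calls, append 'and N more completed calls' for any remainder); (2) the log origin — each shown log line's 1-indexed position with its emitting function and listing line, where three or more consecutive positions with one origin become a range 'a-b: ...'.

Answer: the defect is in sum_active at line 11.
Key fact: Everything matches until log position 4, which reads 'checkpoint: 12' in place of 'checkpoint: 20'.
Call chain: main.
First divergence: position 4 — the shown line 'checkpoint: 12' should read 'checkpoint: 20'.
Intended log window:
  2: sum_active start: n=5 cutoff=10
  3: enter trim_outliers: 5 items against 10
  4: checkpoint: 20
Execution walk:
  trim_outliers([2, 11, 10, 11, 8], 10) -> 2  [called from sum_active, line 9]
  sum_active([2, 11, 10, 11, 8], 10) -> 12  [called from main, line 17]
Log line origins:
  1: emitted by main (line 16)
  2: emitted by sum_active (line 8)
  3: emitted by trim_outliers (line 2)
  4: emitted by main (line 18)
A correct fix: line 11: replace `+` with `*`.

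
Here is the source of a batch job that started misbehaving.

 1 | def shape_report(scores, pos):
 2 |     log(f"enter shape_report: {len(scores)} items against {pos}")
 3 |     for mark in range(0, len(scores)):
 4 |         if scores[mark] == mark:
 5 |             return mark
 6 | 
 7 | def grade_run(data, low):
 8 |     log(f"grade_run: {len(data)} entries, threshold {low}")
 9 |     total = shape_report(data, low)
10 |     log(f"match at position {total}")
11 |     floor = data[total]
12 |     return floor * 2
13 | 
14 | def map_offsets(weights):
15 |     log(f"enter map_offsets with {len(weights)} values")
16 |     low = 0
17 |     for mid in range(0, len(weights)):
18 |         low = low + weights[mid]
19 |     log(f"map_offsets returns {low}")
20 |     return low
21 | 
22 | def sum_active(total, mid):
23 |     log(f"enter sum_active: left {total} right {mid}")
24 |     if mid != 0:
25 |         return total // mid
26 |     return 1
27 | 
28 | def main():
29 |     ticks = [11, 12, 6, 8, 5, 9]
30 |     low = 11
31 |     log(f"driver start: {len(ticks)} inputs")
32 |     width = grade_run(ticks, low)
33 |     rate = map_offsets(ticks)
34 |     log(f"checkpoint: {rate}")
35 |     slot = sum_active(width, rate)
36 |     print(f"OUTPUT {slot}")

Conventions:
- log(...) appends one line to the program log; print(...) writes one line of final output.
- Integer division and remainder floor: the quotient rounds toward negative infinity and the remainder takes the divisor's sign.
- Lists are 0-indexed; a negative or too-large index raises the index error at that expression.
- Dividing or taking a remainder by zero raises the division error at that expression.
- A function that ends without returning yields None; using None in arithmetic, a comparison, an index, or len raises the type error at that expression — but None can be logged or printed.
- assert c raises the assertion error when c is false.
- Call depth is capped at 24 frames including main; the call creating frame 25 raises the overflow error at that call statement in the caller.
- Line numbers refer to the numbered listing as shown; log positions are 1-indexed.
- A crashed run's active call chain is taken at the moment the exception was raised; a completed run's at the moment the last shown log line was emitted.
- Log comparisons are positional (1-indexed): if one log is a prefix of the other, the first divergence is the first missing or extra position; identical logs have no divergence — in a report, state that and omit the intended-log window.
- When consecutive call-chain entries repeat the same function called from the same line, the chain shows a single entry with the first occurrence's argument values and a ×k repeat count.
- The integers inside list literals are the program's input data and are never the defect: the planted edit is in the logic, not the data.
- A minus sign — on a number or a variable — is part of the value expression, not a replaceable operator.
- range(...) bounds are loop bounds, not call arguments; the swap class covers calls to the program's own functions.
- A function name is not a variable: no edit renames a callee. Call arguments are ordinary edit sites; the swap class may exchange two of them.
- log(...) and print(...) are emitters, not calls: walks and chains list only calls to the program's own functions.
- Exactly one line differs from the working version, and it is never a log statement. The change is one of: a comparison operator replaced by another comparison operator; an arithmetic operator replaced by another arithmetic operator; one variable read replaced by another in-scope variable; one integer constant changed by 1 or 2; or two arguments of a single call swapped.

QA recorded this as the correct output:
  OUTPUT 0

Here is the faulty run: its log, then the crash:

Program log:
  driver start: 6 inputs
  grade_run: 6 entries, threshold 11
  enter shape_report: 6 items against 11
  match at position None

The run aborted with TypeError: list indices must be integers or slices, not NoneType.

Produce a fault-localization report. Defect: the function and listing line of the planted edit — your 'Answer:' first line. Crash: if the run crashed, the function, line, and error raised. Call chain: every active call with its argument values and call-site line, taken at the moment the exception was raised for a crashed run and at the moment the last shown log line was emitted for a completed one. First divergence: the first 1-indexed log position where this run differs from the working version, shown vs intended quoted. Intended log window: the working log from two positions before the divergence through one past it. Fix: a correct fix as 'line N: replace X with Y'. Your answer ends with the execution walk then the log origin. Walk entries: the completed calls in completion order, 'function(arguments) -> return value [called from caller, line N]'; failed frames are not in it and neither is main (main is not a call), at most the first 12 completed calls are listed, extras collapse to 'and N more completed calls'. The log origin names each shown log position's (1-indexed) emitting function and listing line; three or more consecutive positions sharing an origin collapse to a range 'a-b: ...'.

Answer: the defect is in shape_report at line 4.
Key observation: Position 4 is the first bad log line: 'match at position None' should read 'match at position 0'.
Crash: grade_run, line 11, TypeError.
Call chain: main -> grade_run([11, 12, 6, 8, 5, 9], 11) (called at line 32).
First divergence: at position 4 the run shows 'match at position None' where the working version logs 'match at position 0'.
Intended log window:
  2: grade_run: 6 entries, threshold 11
  3: enter shape_report: 6 items against 11
  4: match at position 0
  5: enter map_offsets with 6 values
Execution walk:
  shape_report([11, 12, 6, 8, 5, 9], 11) -> None  [called from grade_run, line 9]
Origin of each log line:
  1 — main, line 31
  2 — grade_run, line 8
  3 — shape_report, line 2
  4 — grade_run, line 10
A correct fix: line 4: replace `scores[mark] == mark` with `scores[mark] == pos`.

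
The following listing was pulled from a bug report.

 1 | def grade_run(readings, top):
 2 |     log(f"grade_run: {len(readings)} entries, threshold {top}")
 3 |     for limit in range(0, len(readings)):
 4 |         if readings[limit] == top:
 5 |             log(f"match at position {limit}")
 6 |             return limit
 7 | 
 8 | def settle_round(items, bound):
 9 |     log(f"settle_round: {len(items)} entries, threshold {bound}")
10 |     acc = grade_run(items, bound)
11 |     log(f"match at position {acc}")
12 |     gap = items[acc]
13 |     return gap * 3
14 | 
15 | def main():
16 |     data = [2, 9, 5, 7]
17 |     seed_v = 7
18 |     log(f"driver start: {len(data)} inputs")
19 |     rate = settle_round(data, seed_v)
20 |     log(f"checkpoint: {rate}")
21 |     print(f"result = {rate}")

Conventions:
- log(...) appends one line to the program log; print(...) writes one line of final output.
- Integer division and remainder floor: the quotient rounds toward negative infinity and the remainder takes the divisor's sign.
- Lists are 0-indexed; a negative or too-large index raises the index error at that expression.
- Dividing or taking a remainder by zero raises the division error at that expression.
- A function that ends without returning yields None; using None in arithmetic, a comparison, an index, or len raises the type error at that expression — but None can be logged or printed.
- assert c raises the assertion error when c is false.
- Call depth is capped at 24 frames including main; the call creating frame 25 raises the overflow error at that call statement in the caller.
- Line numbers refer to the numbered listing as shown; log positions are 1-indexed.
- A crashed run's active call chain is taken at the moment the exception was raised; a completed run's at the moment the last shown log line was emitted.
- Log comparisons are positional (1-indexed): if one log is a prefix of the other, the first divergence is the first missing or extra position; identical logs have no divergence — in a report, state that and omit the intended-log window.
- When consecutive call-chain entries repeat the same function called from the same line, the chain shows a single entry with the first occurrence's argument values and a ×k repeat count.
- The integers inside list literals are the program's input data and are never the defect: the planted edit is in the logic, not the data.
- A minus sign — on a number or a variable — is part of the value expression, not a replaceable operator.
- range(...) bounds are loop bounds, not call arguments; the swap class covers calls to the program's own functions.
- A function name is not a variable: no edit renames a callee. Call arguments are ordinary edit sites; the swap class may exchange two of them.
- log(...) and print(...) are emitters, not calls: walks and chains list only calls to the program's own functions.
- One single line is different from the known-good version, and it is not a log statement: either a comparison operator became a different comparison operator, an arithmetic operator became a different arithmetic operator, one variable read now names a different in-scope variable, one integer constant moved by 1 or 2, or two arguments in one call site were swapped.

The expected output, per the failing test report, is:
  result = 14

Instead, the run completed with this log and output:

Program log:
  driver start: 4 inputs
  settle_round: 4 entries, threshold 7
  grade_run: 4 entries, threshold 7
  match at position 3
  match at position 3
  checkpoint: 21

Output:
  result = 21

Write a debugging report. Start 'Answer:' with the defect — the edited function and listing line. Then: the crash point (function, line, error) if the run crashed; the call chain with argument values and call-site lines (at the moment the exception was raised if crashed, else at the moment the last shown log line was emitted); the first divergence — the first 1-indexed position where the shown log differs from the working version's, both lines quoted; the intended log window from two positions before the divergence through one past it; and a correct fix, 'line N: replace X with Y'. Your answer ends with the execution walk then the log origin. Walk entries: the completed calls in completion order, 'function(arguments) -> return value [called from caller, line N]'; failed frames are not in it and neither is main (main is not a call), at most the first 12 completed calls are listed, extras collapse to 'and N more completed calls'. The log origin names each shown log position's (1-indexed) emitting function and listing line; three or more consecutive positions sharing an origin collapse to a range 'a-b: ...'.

Answer: the defect is in settle_round at line 13.
Key fact: The log first diverges at position 6: the faulty run prints 'checkpoint: 21' where the working version prints 'checkpoint: 14'.
Call chain: main.
First divergence: position 6 — the shown line 'checkpoint: 21' should read 'checkpoint: 14'.
Intended log window:
  4: match at position 3
  5: match at position 3
  6: checkpoint: 14
Execution walk:
  grade_run([2, 9, 5, 7], 7) -> 3  [called from settle_round, line 10]
  settle_round([2, 9, 5, 7], 7) -> 21  [called from main, line 19]
Log origin:
  1: emitted by main (line 18)
  2: emitted by settle_round (line 9)
  3: emitted by grade_run (line 2)
  4: emitted by grade_run (line 5)
  5: emitted by settle_round (line 11)
  6: emitted by main (line 20)
A correct fix: line 13: replace `3` with `2`.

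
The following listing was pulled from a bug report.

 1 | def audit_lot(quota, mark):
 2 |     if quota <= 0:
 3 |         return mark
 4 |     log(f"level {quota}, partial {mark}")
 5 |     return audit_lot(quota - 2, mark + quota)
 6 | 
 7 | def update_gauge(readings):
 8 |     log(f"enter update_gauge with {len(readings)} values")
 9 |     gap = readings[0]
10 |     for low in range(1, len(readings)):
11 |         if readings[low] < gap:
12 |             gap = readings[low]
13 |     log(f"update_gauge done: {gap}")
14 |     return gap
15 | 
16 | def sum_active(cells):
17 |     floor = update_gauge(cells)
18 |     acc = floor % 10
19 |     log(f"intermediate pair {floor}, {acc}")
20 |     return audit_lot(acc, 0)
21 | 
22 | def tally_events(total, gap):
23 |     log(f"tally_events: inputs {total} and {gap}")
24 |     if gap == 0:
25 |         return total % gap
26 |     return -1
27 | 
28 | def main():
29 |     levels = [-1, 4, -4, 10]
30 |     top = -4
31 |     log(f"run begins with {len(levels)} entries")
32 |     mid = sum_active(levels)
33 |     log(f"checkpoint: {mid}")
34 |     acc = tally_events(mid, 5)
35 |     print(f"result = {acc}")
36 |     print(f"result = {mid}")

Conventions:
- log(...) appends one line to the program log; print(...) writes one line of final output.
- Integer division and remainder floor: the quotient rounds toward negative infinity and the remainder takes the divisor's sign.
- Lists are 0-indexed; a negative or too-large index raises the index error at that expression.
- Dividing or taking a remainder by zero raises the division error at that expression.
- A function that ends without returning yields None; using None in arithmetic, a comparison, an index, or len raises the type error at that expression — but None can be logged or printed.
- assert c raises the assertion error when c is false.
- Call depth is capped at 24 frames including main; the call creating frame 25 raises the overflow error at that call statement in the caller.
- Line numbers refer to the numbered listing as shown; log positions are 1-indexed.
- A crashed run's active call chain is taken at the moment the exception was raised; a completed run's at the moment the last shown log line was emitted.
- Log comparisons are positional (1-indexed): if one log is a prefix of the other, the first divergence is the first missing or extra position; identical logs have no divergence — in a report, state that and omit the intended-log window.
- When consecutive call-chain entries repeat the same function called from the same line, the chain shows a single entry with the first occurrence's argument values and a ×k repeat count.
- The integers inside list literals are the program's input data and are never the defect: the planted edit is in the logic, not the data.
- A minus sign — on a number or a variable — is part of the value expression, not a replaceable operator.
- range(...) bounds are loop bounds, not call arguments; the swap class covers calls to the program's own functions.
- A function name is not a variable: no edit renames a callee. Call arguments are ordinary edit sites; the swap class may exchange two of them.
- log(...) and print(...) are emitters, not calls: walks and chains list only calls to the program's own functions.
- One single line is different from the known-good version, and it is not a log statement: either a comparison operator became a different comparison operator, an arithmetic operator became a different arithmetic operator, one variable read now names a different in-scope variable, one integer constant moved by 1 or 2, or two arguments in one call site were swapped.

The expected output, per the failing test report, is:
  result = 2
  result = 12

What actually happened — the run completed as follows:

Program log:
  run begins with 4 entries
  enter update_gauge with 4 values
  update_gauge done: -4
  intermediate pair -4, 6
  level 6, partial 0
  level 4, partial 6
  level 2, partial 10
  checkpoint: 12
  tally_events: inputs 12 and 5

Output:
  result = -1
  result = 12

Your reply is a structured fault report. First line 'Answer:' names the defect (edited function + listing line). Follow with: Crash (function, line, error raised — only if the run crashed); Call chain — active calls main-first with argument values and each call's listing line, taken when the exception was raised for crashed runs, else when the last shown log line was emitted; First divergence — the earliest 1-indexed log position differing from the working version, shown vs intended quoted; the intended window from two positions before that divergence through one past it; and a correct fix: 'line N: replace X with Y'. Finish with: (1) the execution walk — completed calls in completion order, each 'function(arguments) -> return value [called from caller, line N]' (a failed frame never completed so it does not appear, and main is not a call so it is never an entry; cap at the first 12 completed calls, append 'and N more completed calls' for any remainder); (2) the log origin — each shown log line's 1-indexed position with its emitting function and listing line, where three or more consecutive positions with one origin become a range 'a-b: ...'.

Answer: the defect is in tally_events at line 24.
Key observation: No log line changed; the fault shows up purely in the output.
Call chain: main -> tally_events(12, 5) (called at line 34).
First divergence: there is none — every log position agrees.
Execution walk:
  update_gauge([-1, 4, -4, 10]) -> -4  [called from sum_active, line 17]
  audit_lot(0, 12) -> 12  [called from audit_lot, line 5]
  audit_lot(2, 10) -> 12  [called from audit_lot, line 5]
  audit_lot(4, 6) -> 12  [called from audit_lot, line 5]
  audit_lot(6, 0) -> 12  [called from sum_active, line 20]
  sum_active([-1, 4, -4, 10]) -> 12  [called from main, line 32]
  tally_events(12, 5) -> -1  [called from main, line 34]
Log origin:
  1: from main, line 31
  2: from update_gauge, line 8
  3: from update_gauge, line 13
  4: from sum_active, line 19
  5-7: from audit_lot, line 4
  8: from main, line 33
  9: from tally_events, line 23
A correct fix: line 24: replace `==` with `!=`.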